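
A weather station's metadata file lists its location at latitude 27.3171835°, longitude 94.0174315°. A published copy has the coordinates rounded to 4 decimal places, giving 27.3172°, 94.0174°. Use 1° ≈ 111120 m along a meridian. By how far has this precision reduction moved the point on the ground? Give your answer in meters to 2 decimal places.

Δlat = 27.3171835 − 27.3172 = -0.0000165°; Δlon = 94.0174315 − 94.0174 = +0.0000315°.
North–south shift: -0.0000165 × 111120 = -1.83348 m.
E–W at 27.3172°: 0.0000315° × 111120 × cos 27.3172° = 0.0000315 × 111120 × 0.8885 ≈ 3.10993 m.
Distance: √(1.83348² + 3.10993²) ≈ 3.61017 m.

3.61 meters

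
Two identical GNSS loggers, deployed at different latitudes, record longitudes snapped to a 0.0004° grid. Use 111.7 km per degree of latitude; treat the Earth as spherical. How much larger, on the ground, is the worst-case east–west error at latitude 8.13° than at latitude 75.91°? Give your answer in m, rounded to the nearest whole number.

17 m

With a 0.0004° grid the true value lies within half a step, ±0.0004°/2 = ±0.0002°, of the stored one.
Error at 8.13° = 0.0002° × 111700 × cos 8.13° ≈ 22.34 × 0.9899 = 22.115 m.
Error at 75.91° = 0.0002° × 111700 × cos 75.91° ≈ 22.34 × 0.2434 = 5.4386 m.
Difference: 22.115 − 5.4386 = 16.677 m.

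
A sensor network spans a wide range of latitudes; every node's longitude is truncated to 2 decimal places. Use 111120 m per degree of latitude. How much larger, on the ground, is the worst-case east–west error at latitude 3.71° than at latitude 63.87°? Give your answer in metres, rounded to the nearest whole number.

Truncating at 2 decimal places can drop up to a full unit in the last place, so the longitude may be off by as much as 0.01°.
Error at 3.71° = 0.01° × 111120 × cos 3.71° ≈ 1111.2 × 0.9979 = 1108.9 m.
Error at 63.87° = 0.01° × 111120 × cos 63.87° ≈ 1111.2 × 0.4404 = 489.38 m.
So the lower-latitude error exceeds the higher by 1108.9 − 489.38 = 619.49 m.

619 metres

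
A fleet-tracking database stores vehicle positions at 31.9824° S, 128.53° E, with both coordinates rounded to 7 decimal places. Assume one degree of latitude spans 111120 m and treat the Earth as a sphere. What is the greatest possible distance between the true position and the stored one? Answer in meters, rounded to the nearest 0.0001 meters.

Rounding to 7 decimal places leaves each coordinate within ±5e-08° of the true value.
Latitude error → 5e-08 × 111120 = 0.005556 m along the meridian.
E–W at 31.9824°: 5e-08° × 111120 × cos 31.9824° = 5e-08 × 111120 × 0.8482 ≈ 0.00471266 m.
Combining orthogonally: (0.005556² + 0.00471266²)^½ ≈ 0.00728549 m.

0.0073 meters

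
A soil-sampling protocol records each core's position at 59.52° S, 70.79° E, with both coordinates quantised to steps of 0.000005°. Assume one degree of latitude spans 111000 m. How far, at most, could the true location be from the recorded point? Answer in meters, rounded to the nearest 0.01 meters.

0.31 meters

With a 0.000005° grid the true value lies within half a step, ±0.000005°/2 = ±2.5e-06°, of the stored one.
Latitude error → 2.5e-06 × 111000 = 0.2775 m along the meridian.
E–W at 59.52°: 2.5e-06° × 111000 × cos 59.52° = 2.5e-06 × 111000 × 0.5072 ≈ 0.140758 m.
Combining orthogonally: (0.2775² + 0.140758²)^½ ≈ 0.311158 m.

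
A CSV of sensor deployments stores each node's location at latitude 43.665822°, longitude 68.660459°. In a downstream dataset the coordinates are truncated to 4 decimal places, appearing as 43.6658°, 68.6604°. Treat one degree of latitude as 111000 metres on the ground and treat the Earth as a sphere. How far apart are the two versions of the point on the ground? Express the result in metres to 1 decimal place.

5.3 metres

The latitude changed by +0.000022° and the longitude by +0.000059°.
N–S: 0.000022° × 111000 m/° = 2.442 m.
East–west at this latitude: 0.000059° × 111000 × cos 43.6658° ≈ 0.000059 × 80295.1 = 4.73741 m.
Distance: √(2.442² + 4.73741²) ≈ 5.32977 m.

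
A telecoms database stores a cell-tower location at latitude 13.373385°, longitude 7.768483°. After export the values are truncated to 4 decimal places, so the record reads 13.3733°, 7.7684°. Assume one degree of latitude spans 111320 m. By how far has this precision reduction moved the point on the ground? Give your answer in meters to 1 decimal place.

13.1 meters

The latitude changed by +0.000085° and the longitude by +0.000083°.
N–S: 0.000085° × 111320 m/° = 9.4622 m.
E–W at 13.3733°: 0.000083° × 111320 × cos 13.3733° = 0.000083 × 111320 × 0.9729 ≈ 8.98902 m.
Hypotenuse of the two orthogonal shifts: √(9.4622² + 8.98902²) = 13.0513 m.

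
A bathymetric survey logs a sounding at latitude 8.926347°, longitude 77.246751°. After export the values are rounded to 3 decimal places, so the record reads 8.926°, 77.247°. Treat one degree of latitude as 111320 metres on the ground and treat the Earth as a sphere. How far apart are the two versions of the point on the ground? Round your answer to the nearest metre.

47 metres

The latitude changed by +0.000347° and the longitude by -0.000249°.
North–south shift: 0.000347 × 111320 = 38.628 m.
E–W at 8.926°: -0.000249° × 111320 × cos 8.926° = -0.000249 × 111320 × 0.9879 ≈ -27.383 m.
Distance: √(38.628² + 27.383²) ≈ 47.3493 m.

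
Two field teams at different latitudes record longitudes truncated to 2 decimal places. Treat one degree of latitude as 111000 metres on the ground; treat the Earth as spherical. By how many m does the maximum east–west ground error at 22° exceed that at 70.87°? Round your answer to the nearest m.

665 m

Truncating at 2 decimal places can drop up to a full unit in the last place, so the longitude may be off by as much as 0.01°.
At 22°: 0.01° × 111000 × cos 22° = 0.01 × 111000 × 0.9272 ≈ 1029.2 m.
At 70.87°: 0.01° × 111000 × cos 70.87° = 0.01 × 111000 × 0.3277 ≈ 363.76 m.
So the lower-latitude error exceeds the higher by 1029.2 − 363.76 = 665.41 m.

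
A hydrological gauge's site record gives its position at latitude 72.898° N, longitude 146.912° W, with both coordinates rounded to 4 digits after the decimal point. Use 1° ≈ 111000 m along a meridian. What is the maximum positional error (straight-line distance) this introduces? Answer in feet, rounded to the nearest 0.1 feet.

19.0 feet

Rounding to 4 decimal places leaves each coordinate within ±5e-05° of the true value.
Latitude error → 5e-05 × 111000 = 5.55 m along the meridian.
East–west component at 72.898°: 5e-05° × 111000 × cos 72.898° ≈ 5e-05 × 32642.2 ≈ 1.63211 m.
Worst case both components are at the extreme and orthogonal: √(5.55² + 1.63211²) ≈ 5.785 m.
Converting: 5.785 m × 3.2808 ft/m ≈ 18.98 ft.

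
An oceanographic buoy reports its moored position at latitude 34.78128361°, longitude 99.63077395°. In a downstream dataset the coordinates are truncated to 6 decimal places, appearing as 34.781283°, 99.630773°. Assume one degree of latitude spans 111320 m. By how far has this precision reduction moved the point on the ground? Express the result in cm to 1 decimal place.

Δlat = 34.78128361 − 34.781283 = +0.00000061°; Δlon = 99.63077395 − 99.630773 = +0.00000095°.
N–S: 0.00000061° × 111320 m/° = 0.0679052 m.
E–W at 34.7813°: 0.00000095° × 111320 × cos 34.7813° = 0.00000095 × 111320 × 0.8213 ≈ 0.0868595 m.
Hypotenuse of the two orthogonal shifts: √(0.0679052² + 0.0868595²) = 0.110253 m.
That is 0.110253 m = 11.025 cm.

11.0 cm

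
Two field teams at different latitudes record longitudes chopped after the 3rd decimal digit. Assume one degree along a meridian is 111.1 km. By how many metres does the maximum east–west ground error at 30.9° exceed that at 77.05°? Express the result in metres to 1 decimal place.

Truncating at 3 decimal places can drop up to a full unit in the last place, so the longitude may be off by as much as 0.001°.
At 30.9°: 0.001° × 111100 × cos 30.9° = 0.001 × 111100 × 0.8581 ≈ 95.331 m.
Error at 77.05° = 0.001° × 111100 × cos 77.05° ≈ 111.1 × 0.2241 = 24.898 m.
Difference: 95.331 − 24.898 = 70.433 m.

70.4 metres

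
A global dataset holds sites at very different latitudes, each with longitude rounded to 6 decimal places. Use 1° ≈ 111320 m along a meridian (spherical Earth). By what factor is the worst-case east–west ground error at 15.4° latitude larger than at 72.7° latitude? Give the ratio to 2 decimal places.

3.24

Rounding to 6 decimal places leaves the longitude within ±5e-07° of the true value.
At 15.4°: 5e-07° × 111320 × cos 15.4° = 5e-07 × 111320 × 0.9641 ≈ 0.053662 m.
At 72.7°: 5e-07° × 111320 × cos 72.7° = 5e-07 × 111320 × 0.2974 ≈ 0.016552 m.
Ratio: 0.053662 / 0.016552 = cos 15.4° / cos 72.7° ≈ 3.2420.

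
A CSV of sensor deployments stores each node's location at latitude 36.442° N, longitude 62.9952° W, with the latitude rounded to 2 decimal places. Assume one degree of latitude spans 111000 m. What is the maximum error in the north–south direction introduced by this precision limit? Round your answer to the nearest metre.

555 metres

Rounding to 2 decimal places leaves the latitude within ±0.005° of the true value.
Along the meridian that is 0.005° × 111000 m/° = 555 m.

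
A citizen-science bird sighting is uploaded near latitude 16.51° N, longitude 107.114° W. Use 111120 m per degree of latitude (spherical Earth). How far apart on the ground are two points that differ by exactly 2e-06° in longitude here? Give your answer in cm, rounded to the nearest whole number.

21 cm

At 16.51° a degree of longitude is 111120 × cos 16.51° ≈ 106539 m, so 2e-06° corresponds to 0.213077 m.
That is 0.213077 m = 21.308 cm.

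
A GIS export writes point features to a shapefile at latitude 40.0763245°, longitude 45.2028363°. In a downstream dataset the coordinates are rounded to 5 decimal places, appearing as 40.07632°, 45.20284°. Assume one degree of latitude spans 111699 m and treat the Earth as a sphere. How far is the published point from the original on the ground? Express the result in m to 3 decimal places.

Δlat = 40.0763245 − 40.07632 = +0.0000045°; Δlon = 45.2028363 − 45.20284 = -0.0000037°.
North–south shift: 0.0000045 × 111699 = 0.502645 m.
East–west at this latitude: -0.0000037° × 111699 × cos 40.0763° ≈ -0.0000037 × 85470.7 = -0.316242 m.
Distance: √(0.502645² + 0.316242²) ≈ 0.593853 m.

0.594 m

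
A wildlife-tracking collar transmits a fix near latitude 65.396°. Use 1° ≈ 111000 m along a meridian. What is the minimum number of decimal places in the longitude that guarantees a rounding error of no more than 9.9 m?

4

At 65.396° one degree of longitude covers 111000 × cos 65.396° ≈ 111000 × 0.4163 ≈ 46214.2 m.
Rounding to N decimal places gives at most 0.5 × 10⁻ᴺ degrees of error, i.e. 0.5 × 10⁻ᴺ × 46214.2 m.
Setting 23107.1 × 10⁻ᴺ ≤ 9.9 gives 10ᴺ ≥ 2334, i.e. N ≥ 3.37.
At 3 places the error can reach 23.1 m, but 4 places keeps it to 2.31 m.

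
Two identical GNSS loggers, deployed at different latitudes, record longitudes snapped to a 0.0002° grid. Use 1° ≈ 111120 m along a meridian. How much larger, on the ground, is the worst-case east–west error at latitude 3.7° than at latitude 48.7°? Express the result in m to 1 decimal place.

With a 0.0002° grid the true value lies within half a step, ±0.0002°/2 = ±0.0001°, of the stored one.
Error at 3.7° = 0.0001° × 111120 × cos 3.7° ≈ 11.112 × 0.9979 = 11.089 m.
Error at 48.7° = 0.0001° × 111120 × cos 48.7° ≈ 11.112 × 0.6600 = 7.3339 m.
Difference: 11.089 − 7.3339 = 3.7549 m.

3.8 m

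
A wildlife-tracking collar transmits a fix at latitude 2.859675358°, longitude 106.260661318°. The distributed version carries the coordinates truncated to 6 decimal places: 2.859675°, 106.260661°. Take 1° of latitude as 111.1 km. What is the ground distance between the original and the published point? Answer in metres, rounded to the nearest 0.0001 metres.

The latitude changed by +0.000000358° and the longitude by +0.000000318°.
North–south shift: 0.000000358 × 111100 = 0.0397738 m.
East–west at this latitude: 0.000000318° × 111100 × cos 2.85968° ≈ 0.000000318 × 110962 = 0.0352858 m.
Hypotenuse of the two orthogonal shifts: √(0.0397738² + 0.0352858²) = 0.0531699 m.

0.0532 metres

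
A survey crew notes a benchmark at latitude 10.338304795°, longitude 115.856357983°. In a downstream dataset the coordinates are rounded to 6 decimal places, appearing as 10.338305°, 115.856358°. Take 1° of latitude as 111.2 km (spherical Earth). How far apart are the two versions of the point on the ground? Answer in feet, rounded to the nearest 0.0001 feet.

The latitude changed by -0.000000205° and the longitude by -0.000000017°.
N–S: -0.000000205° × 111200 m/° = -0.022796 m.
E–W at 10.3383°: -0.000000017° × 111200 × cos 10.3383° = -0.000000017 × 111200 × 0.9838 ≈ -0.00185971 m.
Hypotenuse of the two orthogonal shifts: √(0.022796² + 0.00185971²) = 0.0228717 m.
In feet: 0.0228717 m ÷ 0.3048 ≈ 0.075038 ft.

0.0750 feet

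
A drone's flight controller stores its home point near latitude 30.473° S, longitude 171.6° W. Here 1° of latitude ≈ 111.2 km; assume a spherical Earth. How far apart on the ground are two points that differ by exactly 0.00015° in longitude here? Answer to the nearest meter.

0.00015° of longitude at 30.473° is 0.00015 × 111200 × cos 30.473° ≈ 0.00015 × 95839.7 = 14.376 m.

14 meters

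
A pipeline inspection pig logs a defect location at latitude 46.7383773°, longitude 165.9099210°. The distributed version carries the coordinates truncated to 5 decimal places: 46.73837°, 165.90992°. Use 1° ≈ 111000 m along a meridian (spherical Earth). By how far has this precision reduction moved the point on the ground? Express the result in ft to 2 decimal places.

2.67 ft

The latitude changed by +0.0000073° and the longitude by +0.0000010°.
North–south shift: 0.0000073 × 111000 = 0.8103 m.
E–W at 46.7384°: 0.0000010° × 111000 × cos 46.7384° = 0.0000010 × 111000 × 0.6853 ≈ 0.0760717 m.
Distance: √(0.8103² + 0.0760717²) ≈ 0.813863 m.
Converting: 0.813863 m × 3.2808 ft/m ≈ 2.6702 ft.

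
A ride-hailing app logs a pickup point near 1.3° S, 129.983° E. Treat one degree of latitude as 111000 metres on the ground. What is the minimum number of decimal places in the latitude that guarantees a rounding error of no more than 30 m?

One degree of latitude covers 111000 m.
Rounding to N decimal places gives at most 0.5 × 10⁻ᴺ degrees of error, i.e. 0.5 × 10⁻ᴺ × 111000 m.
Setting 55500 × 10⁻ᴺ ≤ 30 gives 10ᴺ ≥ 1850, i.e. N ≥ 3.27.
So 4 decimal places suffice (5.55 m); 3 would allow up to 55.5 m.

4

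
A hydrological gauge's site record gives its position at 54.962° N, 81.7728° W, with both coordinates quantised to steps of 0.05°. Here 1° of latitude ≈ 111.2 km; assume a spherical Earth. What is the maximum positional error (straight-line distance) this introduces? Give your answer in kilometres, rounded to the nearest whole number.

With a 0.05° grid the true value lies within half a step, ±0.05°/2 = ±0.025°, of the stored one.
Latitude error → 0.025 × 111200 = 2780 m along the meridian.
E–W at 54.962°: 0.025° × 111200 × cos 54.962° = 0.025 × 111200 × 0.5741 ≈ 1596.05 m.
The two errors are perpendicular, so the maximum displacement is √(2780² + 1596.05²) ≈ 3205.59 m.
That is 3205.59 m = 3.2056 km.

3 kilometres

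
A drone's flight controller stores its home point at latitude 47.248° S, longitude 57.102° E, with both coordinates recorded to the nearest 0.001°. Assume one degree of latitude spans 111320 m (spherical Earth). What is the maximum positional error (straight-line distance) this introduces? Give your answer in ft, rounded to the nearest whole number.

221 ft

Rounding to 3 decimal places leaves each coordinate within ±0.0005° of the true value.
Latitude error → 0.0005 × 111320 = 55.66 m along the meridian.
Longitude error → 0.0005 × 111320 × cos 47.248° = 0.0005 × 111320 × 0.6788 ≈ 37.7835 m.
Combining orthogonally: (55.66² + 37.7835²)^½ ≈ 67.2728 m.
Converting: 67.2728 m × 3.2808 ft/m ≈ 220.71 ft.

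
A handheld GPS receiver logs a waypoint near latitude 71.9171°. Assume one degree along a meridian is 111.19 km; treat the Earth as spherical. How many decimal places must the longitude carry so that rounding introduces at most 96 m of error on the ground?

At 71.9171° one degree of longitude covers 111190 × cos 71.9171° ≈ 111190 × 0.3104 ≈ 34512.6 m.
Rounding to N decimal places gives at most 0.5 × 10⁻ᴺ degrees of error, i.e. 0.5 × 10⁻ᴺ × 34512.6 m.
Need 0.5 × 34512.6 × 10⁻ᴺ ≤ 96 → 10⁻ᴺ ≤ 5.563e-03, so N ≥ 2.25.
N = 2 would give 173 m (too coarse); N = 3 gives 17.3 m ≤ 96 m.

3 decimal places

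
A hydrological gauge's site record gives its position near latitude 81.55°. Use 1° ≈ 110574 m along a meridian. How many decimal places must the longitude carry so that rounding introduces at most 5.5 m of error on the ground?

At 81.55° one degree of longitude covers 110574 × cos 81.55° ≈ 110574 × 0.1469 ≈ 16248.4 m.
Rounding to N decimal places gives at most 0.5 × 10⁻ᴺ degrees of error, i.e. 0.5 × 10⁻ᴺ × 16248.4 m.
Need 0.5 × 16248.4 × 10⁻ᴺ ≤ 5.5 → 10⁻ᴺ ≤ 6.770e-04, so N ≥ 3.17.
So 4 decimal places suffice (0.812 m); 3 would allow up to 8.12 m.

4 decimal places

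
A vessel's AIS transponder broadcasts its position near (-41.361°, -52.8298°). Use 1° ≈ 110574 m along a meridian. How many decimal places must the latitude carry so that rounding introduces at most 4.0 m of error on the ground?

5 decimal places

One degree of latitude covers 110574 m.
Rounding to N decimal places gives at most 0.5 × 10⁻ᴺ degrees of error, i.e. 0.5 × 10⁻ᴺ × 110574 m.
Need 0.5 × 110574 × 10⁻ᴺ ≤ 4.0 → 10⁻ᴺ ≤ 7.235e-05, so N ≥ 4.14.
So 5 decimal places suffice (0.553 m); 4 would allow up to 5.53 m.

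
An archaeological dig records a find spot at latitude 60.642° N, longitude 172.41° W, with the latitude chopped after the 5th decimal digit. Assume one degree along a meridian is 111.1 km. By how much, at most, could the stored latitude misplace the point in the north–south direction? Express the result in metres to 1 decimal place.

Truncating at 5 decimal places can drop up to a full unit in the last place, so the latitude may be off by as much as 1e-05°.
So the N–S error is at most 1e-05 × 111100 = 1.111 m.

1.1 metres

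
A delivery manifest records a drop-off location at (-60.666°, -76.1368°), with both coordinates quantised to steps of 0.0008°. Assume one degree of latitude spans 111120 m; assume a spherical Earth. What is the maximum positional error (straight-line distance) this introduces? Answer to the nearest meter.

With a 0.0008° grid the true value lies within half a step, ±0.0008°/2 = ±0.0004°, of the stored one.
N–S: 0.0004° × 111120 m/° = 44.448 m.
East–west component at 60.666°: 0.0004° × 111120 × cos 60.666° ≈ 0.0004 × 54437.7 ≈ 21.7751 m.
Worst case both components are at the extreme and orthogonal: √(44.448² + 21.7751²) ≈ 49.4952 m.

49 meters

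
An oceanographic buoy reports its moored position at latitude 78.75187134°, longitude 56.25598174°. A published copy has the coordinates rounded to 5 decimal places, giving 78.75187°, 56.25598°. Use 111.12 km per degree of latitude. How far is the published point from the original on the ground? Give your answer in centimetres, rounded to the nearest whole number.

Δlat = 78.75187134 − 78.75187 = +0.00000134°; Δlon = 56.25598174 − 56.25598 = +0.00000174°.
N–S: 0.00000134° × 111120 m/° = 0.148901 m.
E–W at 78.7519°: 0.00000174° × 111120 × cos 78.7519° = 0.00000174 × 111120 × 0.1951 ≈ 0.0377143 m.
Hypotenuse of the two orthogonal shifts: √(0.148901² + 0.0377143²) = 0.153603 m.
That is 0.153603 m = 15.36 cm.

15 centimetres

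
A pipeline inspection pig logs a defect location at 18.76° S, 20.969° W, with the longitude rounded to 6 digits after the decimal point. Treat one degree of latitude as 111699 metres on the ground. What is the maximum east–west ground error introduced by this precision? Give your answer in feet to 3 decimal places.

Rounding to 6 decimal places leaves the longitude within ±5e-07° of the true value.
One degree of longitude at 18.76° is 111699 × cos 18.76° ≈ 111699 × 0.9469 = 105765 m.
So at most 5e-07° × 105765 ≈ 0.0528824 m east–west.
Converting: 0.0528824 m × 3.2808 ft/m ≈ 0.1735 ft.

0.173 feet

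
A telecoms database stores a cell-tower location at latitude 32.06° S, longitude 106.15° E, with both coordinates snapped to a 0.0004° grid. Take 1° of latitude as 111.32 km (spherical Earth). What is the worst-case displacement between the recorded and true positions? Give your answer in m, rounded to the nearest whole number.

29 m

With a 0.0004° grid the true value lies within half a step, ±0.0004°/2 = ±0.0002°, of the stored one.
N–S: 0.0002° × 111320 m/° = 22.264 m.
Longitude error → 0.0002 × 111320 × cos 32.06° = 0.0002 × 111320 × 0.8475 ≈ 18.8686 m.
Combining orthogonally: (22.264² + 18.8686²)^½ ≈ 29.1841 m.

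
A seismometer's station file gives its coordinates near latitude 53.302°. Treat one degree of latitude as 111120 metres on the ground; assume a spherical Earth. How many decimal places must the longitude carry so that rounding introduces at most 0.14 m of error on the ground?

6 decimal places

At 53.302° one degree of longitude covers 111120 × cos 53.302° ≈ 111120 × 0.5976 ≈ 66405 m.
Rounding to N decimal places gives at most 0.5 × 10⁻ᴺ degrees of error, i.e. 0.5 × 10⁻ᴺ × 66405 m.
Setting 33202.5 × 10⁻ᴺ ≤ 0.14 gives 10ᴺ ≥ 2.372e+05, i.e. N ≥ 5.38.
At 5 places the error can reach 0.332 m, but 6 places keeps it to 0.0332 m.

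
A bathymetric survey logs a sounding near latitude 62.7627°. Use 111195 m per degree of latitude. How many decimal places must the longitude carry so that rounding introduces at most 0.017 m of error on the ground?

7

At 62.7627° one degree of longitude covers 111195 × cos 62.7627° ≈ 111195 × 0.4577 ≈ 50891.4 m.
N decimal places → at most half a unit in the last place, 0.5 × 10⁻ᴺ° = 50891.4/2 × 10⁻ᴺ m.
Setting 25445.7 × 10⁻ᴺ ≤ 0.017 gives 10ᴺ ≥ 1.497e+06, i.e. N ≥ 6.18.
So 7 decimal places suffice (0.00254 m); 6 would allow up to 0.0254 m.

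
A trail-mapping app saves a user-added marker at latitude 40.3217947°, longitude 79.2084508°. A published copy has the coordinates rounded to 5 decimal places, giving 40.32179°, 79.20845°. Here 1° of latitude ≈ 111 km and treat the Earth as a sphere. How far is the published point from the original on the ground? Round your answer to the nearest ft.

Δlat = 40.3217947 − 40.32179 = +0.0000047°; Δlon = 79.2084508 − 79.20845 = +0.0000008°.
N–S: 0.0000047° × 111000 m/° = 0.5217 m.
E–W at 40.3218°: 0.0000008° × 111000 × cos 40.3218° = 0.0000008 × 111000 × 0.7624 ≈ 0.0677031 m.
Hypotenuse of the two orthogonal shifts: √(0.5217² + 0.0677031²) = 0.526075 m.
In feet: 0.526075 m ÷ 0.3048 ≈ 1.726 ft.

2 ft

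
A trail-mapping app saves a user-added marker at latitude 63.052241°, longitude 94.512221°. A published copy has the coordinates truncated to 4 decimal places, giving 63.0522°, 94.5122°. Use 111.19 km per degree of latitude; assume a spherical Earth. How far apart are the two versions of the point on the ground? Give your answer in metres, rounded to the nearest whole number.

The latitude changed by +0.000041° and the longitude by +0.000021°.
North–south shift: 0.000041 × 111190 = 4.55879 m.
E–W at 63.0522°: 0.000021° × 111190 × cos 63.0522° = 0.000021 × 111190 × 0.4532 ≈ 1.05817 m.
Distance: √(4.55879² + 1.05817²) ≈ 4.67999 m.

5 metres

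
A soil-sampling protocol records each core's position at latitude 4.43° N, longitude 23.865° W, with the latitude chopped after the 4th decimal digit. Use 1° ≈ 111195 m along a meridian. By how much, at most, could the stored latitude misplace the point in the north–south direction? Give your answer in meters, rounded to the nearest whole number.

11 meters

Truncating at 4 decimal places can drop up to a full unit in the last place, so the latitude may be off by as much as 0.0001°.
Along the meridian that is 0.0001° × 111195 m/° = 11.1195 m.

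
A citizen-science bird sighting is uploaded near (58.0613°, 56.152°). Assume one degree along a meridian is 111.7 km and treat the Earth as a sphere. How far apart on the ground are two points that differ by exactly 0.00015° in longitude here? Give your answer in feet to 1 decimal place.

0.00015° of longitude at 58.0613° is 0.00015 × 111700 × cos 58.0613° ≈ 0.00015 × 59090.6 = 8.86359 m.
Converting: 8.86359 m × 3.2808 ft/m ≈ 29.08 ft.

29.1 feet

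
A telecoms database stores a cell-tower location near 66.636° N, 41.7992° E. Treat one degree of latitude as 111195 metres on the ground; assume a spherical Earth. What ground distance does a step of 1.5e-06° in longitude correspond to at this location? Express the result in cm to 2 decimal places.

At 66.636° a degree of longitude is 111195 × cos 66.636° ≈ 44096.7 m, so 1.5e-06° corresponds to 0.0661451 m.
That is 0.0661451 m = 6.6145 cm.

6.61 cm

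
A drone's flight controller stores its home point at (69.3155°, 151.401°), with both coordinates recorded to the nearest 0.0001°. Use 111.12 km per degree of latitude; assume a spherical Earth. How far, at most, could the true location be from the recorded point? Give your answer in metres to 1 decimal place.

Rounding to 4 decimal places leaves each coordinate within ±5e-05° of the true value.
North–south component: 5e-05° × 111120 = 5.556 m.
Longitude error → 5e-05 × 111120 × cos 69.3155° = 5e-05 × 111120 × 0.3532 ≈ 1.9625 m.
The two errors are perpendicular, so the maximum displacement is √(5.556² + 1.9625²) ≈ 5.89241 m.

5.9 metres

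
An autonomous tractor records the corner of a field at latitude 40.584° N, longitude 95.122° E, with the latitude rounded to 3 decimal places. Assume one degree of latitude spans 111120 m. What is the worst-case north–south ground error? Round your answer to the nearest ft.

182 ft

Rounding to 3 decimal places leaves the latitude within ±0.0005° of the true value.
North–south distance: 0.0005° × 111120 m/° = 55.56 m.
Converting: 55.56 m × 3.2808 ft/m ≈ 182.28 ft.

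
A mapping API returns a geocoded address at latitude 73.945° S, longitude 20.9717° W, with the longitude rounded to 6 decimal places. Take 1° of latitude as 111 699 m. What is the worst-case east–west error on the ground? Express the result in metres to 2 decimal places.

0.02 metres

Rounding to 6 decimal places leaves the longitude within ±5e-07° of the true value.
At latitude 73.945° a degree of longitude spans 111699 m × cos 73.945° = 111699 × 0.2766 ≈ 30891.5 m.
Maximum E–W displacement: 5e-07 × 30891.5 = 0.0154457 m.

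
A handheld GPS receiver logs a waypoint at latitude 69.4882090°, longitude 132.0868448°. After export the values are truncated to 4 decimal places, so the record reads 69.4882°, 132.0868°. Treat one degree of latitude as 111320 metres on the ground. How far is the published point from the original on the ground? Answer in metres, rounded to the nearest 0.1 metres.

2.0 metres

Δlat = 69.4882090 − 69.4882 = +0.0000090°; Δlon = 132.0868448 − 132.0868 = +0.0000448°.
N–S: 0.0000090° × 111320 m/° = 1.00188 m.
E–W at 69.4882°: 0.0000448° × 111320 × cos 69.4882° = 0.0000448 × 111320 × 0.3504 ≈ 1.74749 m.
Combined displacement = (1.00188² + 1.74749²)^½ ≈ 2.01432 m.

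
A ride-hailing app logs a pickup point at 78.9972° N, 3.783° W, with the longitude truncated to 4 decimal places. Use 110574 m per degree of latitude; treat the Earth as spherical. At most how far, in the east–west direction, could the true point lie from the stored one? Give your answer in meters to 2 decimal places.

Truncating at 4 decimal places can drop up to a full unit in the last place, so the longitude may be off by as much as 0.0001°.
One degree of longitude at 78.9972° is 110574 × cos 78.9972° ≈ 110574 × 0.1909 = 21103.8 m.
So at most 0.0001° × 21103.8 ≈ 2.11038 m east–west.

2.11 meters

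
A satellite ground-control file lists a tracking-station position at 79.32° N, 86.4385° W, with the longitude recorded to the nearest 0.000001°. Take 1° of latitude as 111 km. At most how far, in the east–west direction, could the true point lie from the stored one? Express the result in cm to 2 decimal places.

Rounding to 6 decimal places leaves the longitude within ±5e-07° of the true value.
At latitude 79.32° a degree of longitude spans 111000 m × cos 79.32° = 111000 × 0.1853 ≈ 20570.9 m.
So at most 5e-07° × 20570.9 ≈ 0.0102855 m east–west.
That is 0.0102855 m = 1.0285 cm.

1.03 cm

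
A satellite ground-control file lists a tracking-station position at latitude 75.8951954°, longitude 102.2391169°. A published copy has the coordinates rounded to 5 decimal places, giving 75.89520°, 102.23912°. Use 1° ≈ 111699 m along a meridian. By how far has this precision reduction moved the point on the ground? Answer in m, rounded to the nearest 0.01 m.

Δlat = 75.8951954 − 75.89520 = -0.0000046°; Δlon = 102.2391169 − 102.23912 = -0.0000031°.
N–S: -0.0000046° × 111699 m/° = -0.513815 m.
E–W at 75.8952°: -0.0000031° × 111699 × cos 75.8952° = -0.0000031 × 111699 × 0.2437 ≈ -0.0843839 m.
Distance: √(0.513815² + 0.0843839²) ≈ 0.520698 m.

0.52 m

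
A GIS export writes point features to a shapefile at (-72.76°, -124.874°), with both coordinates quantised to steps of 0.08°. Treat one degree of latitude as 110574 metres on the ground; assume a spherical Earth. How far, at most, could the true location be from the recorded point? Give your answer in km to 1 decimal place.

With a 0.08° grid the true value lies within half a step, ±0.08°/2 = ±0.04°, of the stored one.
North–south component: 0.04° × 110574 = 4422.96 m.
E–W at 72.76°: 0.04° × 110574 × cos 72.76° = 0.04 × 110574 × 0.2964 ≈ 1310.85 m.
The two errors are perpendicular, so the maximum displacement is √(4422.96² + 1310.85²) ≈ 4613.12 m.
That is 4613.12 m = 4.6131 km.

4.6 km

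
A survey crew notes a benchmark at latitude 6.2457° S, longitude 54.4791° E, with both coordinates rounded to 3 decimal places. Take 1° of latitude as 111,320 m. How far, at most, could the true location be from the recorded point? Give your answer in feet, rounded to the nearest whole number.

Rounding to 3 decimal places leaves each coordinate within ±0.0005° of the true value.
North–south component: 0.0005° × 111320 = 55.66 m.
E–W at 6.2457°: 0.0005° × 111320 × cos 6.2457° = 0.0005 × 111320 × 0.9941 ≈ 55.3296 m.
Combining orthogonally: (55.66² + 55.3296²)^½ ≈ 78.4819 m.
In feet: 78.4819 m ÷ 0.3048 ≈ 257.49 ft.

257 feet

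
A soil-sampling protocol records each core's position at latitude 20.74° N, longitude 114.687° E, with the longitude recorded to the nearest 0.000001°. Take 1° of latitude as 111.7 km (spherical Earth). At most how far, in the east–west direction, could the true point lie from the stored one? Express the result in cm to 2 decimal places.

5.22 cm

Rounding to 6 decimal places leaves the longitude within ±5e-07° of the true value.
Parallels shrink by cos φ, so at 20.74° a degree of longitude is 111700 × 0.9352 ≈ 104462 m.
So at most 5e-07° × 104462 ≈ 0.0522308 m east–west.
That is 0.0522308 m = 5.2231 cm.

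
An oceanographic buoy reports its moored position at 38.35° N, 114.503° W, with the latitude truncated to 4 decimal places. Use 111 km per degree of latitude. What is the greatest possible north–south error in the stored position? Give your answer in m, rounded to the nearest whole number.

Truncating at 4 decimal places can drop up to a full unit in the last place, so the latitude may be off by as much as 0.0001°.
So the N–S error is at most 0.0001 × 111000 = 11.1 m.

11 m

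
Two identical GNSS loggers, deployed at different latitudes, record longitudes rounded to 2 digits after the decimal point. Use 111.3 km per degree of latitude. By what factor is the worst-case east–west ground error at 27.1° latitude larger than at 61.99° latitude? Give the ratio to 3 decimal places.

1.896

Rounding to 2 decimal places leaves the longitude within ±0.005° of the true value.
At 27.1°: 0.005° × 111300 × cos 27.1° = 0.005 × 111300 × 0.8902 ≈ 495.4 m.
Error at 61.99° = 0.005° × 111300 × cos 61.99° ≈ 556.5 × 0.4696 = 261.35 m.
The ratio reduces to cos 27.1° / cos 61.99° = 0.8902/0.4696 ≈ 1.8956.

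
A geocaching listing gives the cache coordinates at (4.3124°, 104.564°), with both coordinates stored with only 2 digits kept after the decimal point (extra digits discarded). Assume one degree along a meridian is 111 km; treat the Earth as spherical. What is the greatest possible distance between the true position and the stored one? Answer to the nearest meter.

Truncating at 2 decimal places can drop up to a full unit in the last place, so each coordinate may be off by as much as 0.01°.
Latitude error → 0.01 × 111000 = 1110 m along the meridian.
East–west component at 4.3124°: 0.01° × 111000 × cos 4.3124° ≈ 0.01 × 110686 ≈ 1106.86 m.
The two errors are perpendicular, so the maximum displacement is √(1110² + 1106.86²) ≈ 1567.56 m.

1568 meters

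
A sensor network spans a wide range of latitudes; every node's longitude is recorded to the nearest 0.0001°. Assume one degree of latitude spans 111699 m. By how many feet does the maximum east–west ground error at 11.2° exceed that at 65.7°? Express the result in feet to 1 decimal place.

Rounding to 4 decimal places leaves the longitude within ±5e-05° of the true value.
At 11.2°: 5e-05° × 111699 × cos 11.2° = 5e-05 × 111699 × 0.9810 ≈ 5.4786 m.
At 65.7°: 5e-05° × 111699 × cos 65.7° = 5e-05 × 111699 × 0.4115 ≈ 2.2983 m.
Difference: 5.4786 − 2.2983 = 3.1803 m.
In feet: 3.1803 m ÷ 0.3048 ≈ 10.434 ft.

10.4 feet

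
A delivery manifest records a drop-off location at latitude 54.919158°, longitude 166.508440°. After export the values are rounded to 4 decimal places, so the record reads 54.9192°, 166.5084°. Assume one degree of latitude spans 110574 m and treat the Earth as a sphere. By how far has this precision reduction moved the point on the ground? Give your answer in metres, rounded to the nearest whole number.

Δlat = 54.919158 − 54.9192 = -0.000042°; Δlon = 166.508440 − 166.5084 = +0.000040°.
North–south shift: -0.000042 × 110574 = -4.64411 m.
East–west at this latitude: 0.000040° × 110574 × cos 54.9192° ≈ 0.000040 × 63550.3 = 2.54201 m.
Distance: √(4.64411² + 2.54201²) ≈ 5.2943 m.

5 metres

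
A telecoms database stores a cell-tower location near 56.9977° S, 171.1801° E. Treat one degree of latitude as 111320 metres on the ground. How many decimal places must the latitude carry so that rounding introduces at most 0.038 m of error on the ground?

7 decimal places

One degree of latitude covers 111320 m.
With N decimal places the half-ulp bound is 0.5·10⁻ᴺ°, or 0.5·10⁻ᴺ × 111320 m on the ground.
Setting 55660 × 10⁻ᴺ ≤ 0.038 gives 10ᴺ ≥ 1.465e+06, i.e. N ≥ 6.17.
So 7 decimal places suffice (0.00557 m); 6 would allow up to 0.0557 m.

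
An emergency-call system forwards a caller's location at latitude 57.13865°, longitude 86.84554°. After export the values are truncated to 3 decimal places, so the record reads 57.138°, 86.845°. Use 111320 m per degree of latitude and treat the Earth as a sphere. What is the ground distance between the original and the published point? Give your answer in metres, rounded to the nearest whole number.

The latitude changed by +0.00065° and the longitude by +0.00054°.
North–south shift: 0.00065 × 111320 = 72.358 m.
East–west at this latitude: 0.00054° × 111320 × cos 57.138° ≈ 0.00054 × 60404.2 = 32.6183 m.
Combined displacement = (72.358² + 32.6183²)^½ ≈ 79.3702 m.

79 metres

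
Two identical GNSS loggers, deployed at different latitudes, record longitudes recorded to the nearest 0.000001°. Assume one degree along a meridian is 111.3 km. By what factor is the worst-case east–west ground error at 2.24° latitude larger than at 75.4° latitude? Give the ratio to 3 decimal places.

Rounding to 6 decimal places leaves the longitude within ±5e-07° of the true value.
Error at 2.24° = 5e-07° × 111300 × cos 2.24° ≈ 0.05565 × 0.9992 = 0.055607 m.
Error at 75.4° = 5e-07° × 111300 × cos 75.4° ≈ 0.05565 × 0.2521 = 0.014028 m.
The ratio reduces to cos 2.24° / cos 75.4° = 0.9992/0.2521 ≈ 3.9641.

3.964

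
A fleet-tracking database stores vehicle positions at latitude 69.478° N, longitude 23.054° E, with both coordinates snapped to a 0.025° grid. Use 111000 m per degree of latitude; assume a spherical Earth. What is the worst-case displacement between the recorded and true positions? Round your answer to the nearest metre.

With a 0.025° grid the true value lies within half a step, ±0.025°/2 = ±0.0125°, of the stored one.
North–south component: 0.0125° × 111000 = 1387.5 m.
E–W at 69.478°: 0.0125° × 111000 × cos 69.478° = 0.0125 × 111000 × 0.3506 ≈ 486.412 m.
Combining orthogonally: (1387.5² + 486.412²)^½ ≈ 1470.29 m.

1470 metres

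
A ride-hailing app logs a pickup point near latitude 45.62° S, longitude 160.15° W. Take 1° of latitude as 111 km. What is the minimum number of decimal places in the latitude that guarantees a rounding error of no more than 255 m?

One degree of latitude covers 111000 m.
Rounding to N decimal places gives at most 0.5 × 10⁻ᴺ degrees of error, i.e. 0.5 × 10⁻ᴺ × 111000 m.
Setting 55500 × 10⁻ᴺ ≤ 255 gives 10ᴺ ≥ 217.6, i.e. N ≥ 2.34.
So 3 decimal places suffice (55.5 m); 2 would allow up to 555 m.

3 decimal places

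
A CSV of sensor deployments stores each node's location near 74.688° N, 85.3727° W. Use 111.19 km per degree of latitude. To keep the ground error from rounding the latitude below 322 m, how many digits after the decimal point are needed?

One degree of latitude covers 111190 m.
Rounding to N decimal places gives at most 0.5 × 10⁻ᴺ degrees of error, i.e. 0.5 × 10⁻ᴺ × 111190 m.
Need 0.5 × 111190 × 10⁻ᴺ ≤ 322 → 10⁻ᴺ ≤ 5.792e-03, so N ≥ 2.24.
So 3 decimal places suffice (55.6 m); 2 would allow up to 556 m.

3 decimal places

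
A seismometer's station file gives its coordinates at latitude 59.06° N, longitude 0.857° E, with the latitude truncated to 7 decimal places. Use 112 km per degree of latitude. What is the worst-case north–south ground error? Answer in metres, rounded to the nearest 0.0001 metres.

0.0112 metres

Truncating at 7 decimal places can drop up to a full unit in the last place, so the latitude may be off by as much as 1e-07°.
North–south distance: 1e-07° × 112000 m/° = 0.0112 m.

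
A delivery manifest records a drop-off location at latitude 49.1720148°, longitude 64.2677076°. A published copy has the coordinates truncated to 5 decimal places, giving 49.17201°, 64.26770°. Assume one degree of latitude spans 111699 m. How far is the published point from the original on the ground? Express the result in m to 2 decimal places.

The latitude changed by +0.0000048° and the longitude by +0.0000076°.
North–south shift: 0.0000048 × 111699 = 0.536155 m.
E–W at 49.172°: 0.0000076° × 111699 × cos 49.172° = 0.0000076 × 111699 × 0.6538 ≈ 0.555011 m.
Distance: √(0.536155² + 0.555011²) ≈ 0.771686 m.

0.77 m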